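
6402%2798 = 806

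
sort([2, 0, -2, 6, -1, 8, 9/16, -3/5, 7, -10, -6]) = [-10, -6, -2, -1, -3/5, 0, 9/16, 2, 6, 7, 8]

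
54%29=25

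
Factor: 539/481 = 7^2*11^1*13^(-1)*37^(-1)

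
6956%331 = 5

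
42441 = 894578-852137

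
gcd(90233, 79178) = 11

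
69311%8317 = 2775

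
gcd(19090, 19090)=19090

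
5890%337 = 161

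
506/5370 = 253/2685 ≈ 0.0942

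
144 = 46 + 98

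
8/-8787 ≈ -0.000910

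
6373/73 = 87 + 22/73 ≈ 87.30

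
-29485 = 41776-71261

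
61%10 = 1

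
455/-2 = -227 - 1/2 = -227.50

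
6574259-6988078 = -413819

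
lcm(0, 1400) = 0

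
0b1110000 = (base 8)160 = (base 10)112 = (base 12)94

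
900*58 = 52200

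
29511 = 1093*27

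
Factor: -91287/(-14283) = 3^1 * 7^2 * 23^(-1) = 147/23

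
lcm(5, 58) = 290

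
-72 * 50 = -3600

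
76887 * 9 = 691983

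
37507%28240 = 9267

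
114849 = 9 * 12761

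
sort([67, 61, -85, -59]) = [-85, -59, 61, 67]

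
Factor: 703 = 19^1*37^1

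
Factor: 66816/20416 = 2^2*3^2*11^(-1) = 36/11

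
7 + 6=13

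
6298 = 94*67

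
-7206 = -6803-403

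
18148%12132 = 6016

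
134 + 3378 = 3512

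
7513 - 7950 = -437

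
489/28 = 17 + 13/28 ≈ 17.46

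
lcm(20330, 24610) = 467590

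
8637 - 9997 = -1360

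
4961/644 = 7 + 453/644 ≈ 7.70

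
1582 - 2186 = -604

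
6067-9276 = -3209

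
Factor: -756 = -1 * 2^2 * 3^3 * 7^1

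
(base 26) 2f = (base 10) 67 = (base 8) 103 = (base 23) 2l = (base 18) 3d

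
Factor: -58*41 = -1*2^1*29^1*41^1 = -2378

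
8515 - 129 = 8386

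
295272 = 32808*9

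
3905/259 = 15 + 20/259 ≈ 15.08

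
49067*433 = 21246011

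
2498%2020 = 478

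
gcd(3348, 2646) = 54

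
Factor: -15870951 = -1 * 3^3 * 587813^1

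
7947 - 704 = 7243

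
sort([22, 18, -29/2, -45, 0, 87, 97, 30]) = [-45, -29/2, 0, 18, 22, 30, 87, 97]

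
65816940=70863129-5046189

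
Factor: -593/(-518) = 2^(-1)*7^(-1)*37^(-1)*593^1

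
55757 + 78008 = 133765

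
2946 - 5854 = -2908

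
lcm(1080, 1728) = 8640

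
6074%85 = 39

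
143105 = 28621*5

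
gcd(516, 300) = 12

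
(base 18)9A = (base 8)254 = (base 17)A2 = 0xAC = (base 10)172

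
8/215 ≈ 0.0372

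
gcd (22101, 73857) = 3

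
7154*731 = 5229574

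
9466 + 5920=15386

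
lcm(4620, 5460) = 60060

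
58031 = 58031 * 1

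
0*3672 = 0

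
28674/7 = 4096 + 2/7 ≈ 4096.29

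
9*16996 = 152964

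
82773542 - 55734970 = 27038572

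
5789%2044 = 1701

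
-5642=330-5972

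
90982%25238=15268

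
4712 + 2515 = 7227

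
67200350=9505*7070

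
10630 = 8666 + 1964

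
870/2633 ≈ 0.330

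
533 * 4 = 2132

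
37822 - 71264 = -33442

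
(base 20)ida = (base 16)1d2e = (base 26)b18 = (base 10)7470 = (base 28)9em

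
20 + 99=119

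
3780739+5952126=9732865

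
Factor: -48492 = -1*2^2*3^3*449^1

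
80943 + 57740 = 138683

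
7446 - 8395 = -949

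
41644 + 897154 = 938798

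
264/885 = 88/295 ≈ 0.298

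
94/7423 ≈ 0.0127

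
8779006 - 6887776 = 1891230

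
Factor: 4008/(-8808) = -1 * 167^1 * 367^(-1) = -167/367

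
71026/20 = 3551 + 3/10 = 3551.30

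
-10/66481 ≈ -0.000150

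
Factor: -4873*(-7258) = 2^1*11^1*19^1*191^1*443^1 = 35368234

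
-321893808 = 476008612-797902420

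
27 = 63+-36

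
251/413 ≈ 0.608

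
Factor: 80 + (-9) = 71^1 = 71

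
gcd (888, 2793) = 3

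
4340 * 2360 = 10242400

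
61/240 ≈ 0.254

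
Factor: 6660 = 2^2*3^2*5^1*37^1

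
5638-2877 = 2761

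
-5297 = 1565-6862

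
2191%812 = 567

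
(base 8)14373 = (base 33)5sq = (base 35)57p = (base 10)6395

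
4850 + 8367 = 13217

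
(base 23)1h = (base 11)37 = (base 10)40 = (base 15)2a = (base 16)28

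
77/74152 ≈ 0.00104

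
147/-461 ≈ -0.319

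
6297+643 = 6940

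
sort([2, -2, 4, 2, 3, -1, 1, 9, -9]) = [-9, -2, -1, 1, 2, 2, 3, 4, 9]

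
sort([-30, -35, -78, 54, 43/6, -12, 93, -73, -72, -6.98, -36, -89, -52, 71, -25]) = [-89, -78, -73, -72, -52, -36, -35, -30, -25, -12, -6.98, 43/6, 54, 71, 93]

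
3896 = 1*3896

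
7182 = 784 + 6398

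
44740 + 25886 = 70626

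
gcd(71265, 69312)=3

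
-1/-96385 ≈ 0.0000104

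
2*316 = 632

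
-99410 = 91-99501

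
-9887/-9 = 1098 + 5/9 ≈ 1098.56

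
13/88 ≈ 0.148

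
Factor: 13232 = 2^4*827^1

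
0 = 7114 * 0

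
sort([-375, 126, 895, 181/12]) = [-375, 181/12, 126, 895]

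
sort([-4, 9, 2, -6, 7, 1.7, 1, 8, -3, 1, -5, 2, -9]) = [-9, -6, -5, -4, -3, 1, 1, 1.7, 2, 2, 7, 8, 9]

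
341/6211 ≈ 0.0549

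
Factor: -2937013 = -1*2937013^1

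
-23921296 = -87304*274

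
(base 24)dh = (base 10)329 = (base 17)126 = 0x149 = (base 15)16e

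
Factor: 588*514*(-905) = -1*2^3*3^1*5^1*7^2*181^1*257^1 = -273519960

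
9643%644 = 627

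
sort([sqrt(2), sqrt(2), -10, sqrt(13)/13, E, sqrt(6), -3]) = [-10, -3, sqrt(13)/13, sqrt(2), sqrt(2), sqrt(6), E]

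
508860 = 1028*495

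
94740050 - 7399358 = 87340692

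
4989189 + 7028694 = 12017883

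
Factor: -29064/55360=-1 * 2^(-3) * 3^1 * 5^(-1) * 7^1=-21/40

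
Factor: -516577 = -1*29^1*47^1*379^1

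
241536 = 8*30192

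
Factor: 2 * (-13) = -1 * 2^1 * 13^1 = -26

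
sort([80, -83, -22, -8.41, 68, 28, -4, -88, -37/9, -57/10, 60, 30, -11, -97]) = [-97, -88, -83, -22, -11, -8.41, -57/10, -37/9, -4, 28, 30, 60, 68, 80]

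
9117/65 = 140 + 17/65 ≈ 140.26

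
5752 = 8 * 719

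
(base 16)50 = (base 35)2a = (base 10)80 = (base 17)4c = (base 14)5a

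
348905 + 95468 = 444373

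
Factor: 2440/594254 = 2^2*5^1*41^(-1)*61^1*7247^(-1) = 1220/297127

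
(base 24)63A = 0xDD2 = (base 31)3L4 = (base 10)3538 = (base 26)562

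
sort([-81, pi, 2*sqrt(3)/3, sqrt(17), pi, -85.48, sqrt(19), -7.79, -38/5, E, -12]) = [-85.48, -81, -12, -7.79, -38/5, 2*sqrt(3)/3, E, pi, pi, sqrt(17), sqrt(19)]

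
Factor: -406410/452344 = -1*2^(-2)*3^1*5^1*19^1*23^1*31^1*56543^(-1) = -203205/226172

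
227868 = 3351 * 68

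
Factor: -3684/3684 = -1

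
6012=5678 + 334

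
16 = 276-260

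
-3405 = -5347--1942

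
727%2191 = 727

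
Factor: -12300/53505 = -1 * 2^2 * 3^(-1) * 5^1 * 29^(-1) = -20/87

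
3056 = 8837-5781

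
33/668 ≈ 0.0494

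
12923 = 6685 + 6238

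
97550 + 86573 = 184123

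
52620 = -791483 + 844103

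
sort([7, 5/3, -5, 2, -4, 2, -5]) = [-5, -5, -4, 5/3, 2, 2, 7]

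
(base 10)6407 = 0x1907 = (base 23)c2d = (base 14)2499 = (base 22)d55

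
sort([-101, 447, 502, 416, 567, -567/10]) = [-101, -567/10, 416, 447, 502, 567]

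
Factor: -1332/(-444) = 3^1 = 3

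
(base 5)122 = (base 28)19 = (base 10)37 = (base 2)100101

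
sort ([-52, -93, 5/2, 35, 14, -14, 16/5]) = [-93, -52, -14, 5/2, 16/5, 14, 35]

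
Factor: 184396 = 2^2*46099^1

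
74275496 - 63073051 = 11202445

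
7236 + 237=7473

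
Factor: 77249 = 77249^1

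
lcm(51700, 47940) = 2636700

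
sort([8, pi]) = [pi, 8]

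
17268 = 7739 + 9529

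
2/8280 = 1/4140≈0.000242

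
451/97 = 4 + 63/97 ≈ 4.65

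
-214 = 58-272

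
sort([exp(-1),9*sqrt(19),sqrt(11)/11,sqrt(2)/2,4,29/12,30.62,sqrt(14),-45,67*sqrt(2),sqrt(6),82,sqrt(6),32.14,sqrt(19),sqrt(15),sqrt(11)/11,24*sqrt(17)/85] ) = [-45,sqrt(11)/11,sqrt(11)/11,exp(-1),sqrt(2)/2,24*sqrt(17)/85,29/12,sqrt(6),sqrt(6),sqrt(14),sqrt(15),4,sqrt(19),30.62,32.14,9*sqrt(19),82,67*sqrt(2)] 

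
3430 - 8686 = -5256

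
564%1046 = 564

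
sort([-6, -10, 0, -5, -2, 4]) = [-10, -6, -5, -2, 0, 4]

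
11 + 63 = 74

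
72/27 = 2+2/3 ≈ 2.67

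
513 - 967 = -454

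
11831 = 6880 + 4951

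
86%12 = 2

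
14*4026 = 56364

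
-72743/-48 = 1515 + 23/48 ≈ 1515.48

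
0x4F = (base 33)2D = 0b1001111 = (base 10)79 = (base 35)29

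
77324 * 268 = 20722832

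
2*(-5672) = -11344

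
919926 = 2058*447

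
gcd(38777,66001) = 1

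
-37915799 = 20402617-58318416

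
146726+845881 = 992607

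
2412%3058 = 2412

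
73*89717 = 6549341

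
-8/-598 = 4/299≈0.0134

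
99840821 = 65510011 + 34330810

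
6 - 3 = 3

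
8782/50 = 4391/25 = 175.64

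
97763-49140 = 48623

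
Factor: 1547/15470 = 2^(-1) * 5^(-1) = 1/10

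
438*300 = 131400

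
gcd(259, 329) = 7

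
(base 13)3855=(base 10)8013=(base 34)6vn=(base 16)1f4d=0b1111101001101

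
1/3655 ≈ 0.000274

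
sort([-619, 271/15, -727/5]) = [-619, -727/5, 271/15]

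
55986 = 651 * 86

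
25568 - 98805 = -73237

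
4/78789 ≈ 0.0000508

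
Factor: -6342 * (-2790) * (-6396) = -1 * 2^4 * 3^4 * 5^1 * 7^1 * 13^1 * 31^1 * 41^1 * 151^1 = -113171975280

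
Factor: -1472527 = -1*7^1*210361^1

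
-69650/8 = -8706 - 1/4 = -8706.25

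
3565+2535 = 6100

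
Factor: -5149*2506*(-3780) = 2^3*3^3*5^1*7^2*19^1*179^1*271^1 = 48774829320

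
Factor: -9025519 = -1*9025519^1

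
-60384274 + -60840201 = -121224475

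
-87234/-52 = 1677+15/26 ≈ 1677.58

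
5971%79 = 46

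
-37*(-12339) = 456543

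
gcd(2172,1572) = 12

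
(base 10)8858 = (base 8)21232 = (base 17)1db1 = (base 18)1962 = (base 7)34553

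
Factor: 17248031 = 37^2*43^1*293^1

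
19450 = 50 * 389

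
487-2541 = -2054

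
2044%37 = 9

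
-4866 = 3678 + -8544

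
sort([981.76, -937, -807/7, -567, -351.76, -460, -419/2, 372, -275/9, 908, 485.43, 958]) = [-937, -567, -460, -351.76, -419/2, -807/7, -275/9, 372, 485.43, 908, 958, 981.76]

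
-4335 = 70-4405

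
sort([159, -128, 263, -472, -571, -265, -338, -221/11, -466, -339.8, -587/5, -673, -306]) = [-673, -571, -472, -466, -339.8, -338, -306, -265, -128, -587/5, -221/11, 159, 263]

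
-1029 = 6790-7819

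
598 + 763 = 1361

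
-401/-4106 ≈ 0.0977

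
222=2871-2649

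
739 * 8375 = 6189125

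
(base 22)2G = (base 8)74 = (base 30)20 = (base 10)60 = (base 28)24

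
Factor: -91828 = -1 * 2^2 * 11^1 * 2087^1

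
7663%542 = 75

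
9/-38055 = -3/12685 ≈ -0.000236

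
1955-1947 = 8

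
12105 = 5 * 2421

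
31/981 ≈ 0.0316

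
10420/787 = 13+189/787 ≈ 13.24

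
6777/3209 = 2 + 359/3209 ≈ 2.11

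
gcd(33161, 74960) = 1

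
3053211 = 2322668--730543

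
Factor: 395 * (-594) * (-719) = 2^1 * 3^3 * 5^1 * 11^1 * 79^1 * 719^1 = 168698970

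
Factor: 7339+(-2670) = 7^1 * 23^1 * 29^1 = 4669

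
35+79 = 114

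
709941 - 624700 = 85241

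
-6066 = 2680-8746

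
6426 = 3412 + 3014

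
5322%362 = 254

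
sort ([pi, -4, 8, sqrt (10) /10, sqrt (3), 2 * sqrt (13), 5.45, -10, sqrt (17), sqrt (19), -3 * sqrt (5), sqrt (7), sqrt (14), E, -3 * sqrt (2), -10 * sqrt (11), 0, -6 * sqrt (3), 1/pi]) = [-10 * sqrt (11), -6 * sqrt (3), -10, -3 * sqrt (5), -3 * sqrt (2), -4, 0, sqrt (10) /10, 1/pi, sqrt (3), sqrt (7), E, pi, sqrt (14), sqrt (17), sqrt (19), 5.45, 2 * sqrt (13), 8]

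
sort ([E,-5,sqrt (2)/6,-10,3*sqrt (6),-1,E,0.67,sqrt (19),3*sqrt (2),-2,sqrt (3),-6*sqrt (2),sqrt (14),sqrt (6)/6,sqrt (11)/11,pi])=[-10,-6*sqrt (2),-5,-2,-1,sqrt (2)/6,sqrt (11)/11,sqrt (6)/6,0.67,sqrt (3),E,E,pi,sqrt (14),3*sqrt (2),sqrt (19),3*sqrt (6)]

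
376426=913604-537178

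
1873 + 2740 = 4613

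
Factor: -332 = -1*2^2*83^1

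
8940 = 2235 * 4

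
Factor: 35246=2^1 * 17623^1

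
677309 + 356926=1034235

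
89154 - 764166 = -675012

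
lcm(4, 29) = 116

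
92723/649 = 142 + 565/649≈142.87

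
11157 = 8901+2256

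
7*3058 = 21406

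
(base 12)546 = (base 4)30012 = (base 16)306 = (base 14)3d4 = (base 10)774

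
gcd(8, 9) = 1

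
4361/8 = 545 + 1/8 ≈ 545.13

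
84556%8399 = 566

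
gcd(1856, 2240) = 64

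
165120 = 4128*40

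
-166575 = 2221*(-75)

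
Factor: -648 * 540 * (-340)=2^7 * 3^7 * 5^2 * 17^1=118972800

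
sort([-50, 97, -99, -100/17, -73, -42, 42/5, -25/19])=[-99, -73, -50, -42, -100/17, -25/19, 42/5, 97]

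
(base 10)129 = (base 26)4p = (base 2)10000001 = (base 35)3o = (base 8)201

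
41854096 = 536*78086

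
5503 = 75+5428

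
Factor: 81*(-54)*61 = -1*2^1*3^7*61^1 = -266814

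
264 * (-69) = -18216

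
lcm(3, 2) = 6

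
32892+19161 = 52053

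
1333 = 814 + 519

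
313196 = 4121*76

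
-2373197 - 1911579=-4284776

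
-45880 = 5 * (-9176)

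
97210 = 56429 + 40781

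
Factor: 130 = 2^1 * 5^1 * 13^1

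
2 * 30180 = 60360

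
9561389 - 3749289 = 5812100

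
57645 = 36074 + 21571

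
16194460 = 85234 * 190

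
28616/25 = 1144 + 16/25 = 1144.64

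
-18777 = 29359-48136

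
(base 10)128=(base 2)10000000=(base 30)48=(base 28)4g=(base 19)6e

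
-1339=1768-3107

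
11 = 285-274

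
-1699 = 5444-7143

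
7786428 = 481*16188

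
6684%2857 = 970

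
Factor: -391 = -1 * 17^1 * 23^1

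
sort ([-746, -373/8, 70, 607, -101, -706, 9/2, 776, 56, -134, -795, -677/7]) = [-795, -746, -706, -134, -101, -677/7, -373/8, 9/2, 56, 70, 607, 776]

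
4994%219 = 176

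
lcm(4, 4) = 4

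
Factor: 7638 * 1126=2^2 * 3^1 * 19^1 * 67^1 * 563^1=8600388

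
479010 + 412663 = 891673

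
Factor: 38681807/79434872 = 2^(-3)*11^(-1)*902669^(-1)*38681807^1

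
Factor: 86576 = 2^4 * 7^1 * 773^1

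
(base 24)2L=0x45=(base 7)126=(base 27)2F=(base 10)69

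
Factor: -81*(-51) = 3^5*17^1 = 4131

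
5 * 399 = 1995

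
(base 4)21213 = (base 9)753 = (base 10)615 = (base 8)1147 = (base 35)hk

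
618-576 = 42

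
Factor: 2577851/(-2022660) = -1 * 2^(-2) * 3^(-2) * 5^(-1) * 17^(-1) * 661^(-1) * 2577851^1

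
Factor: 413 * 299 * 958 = 2^1 * 7^1 * 13^1 * 23^1 * 59^1 * 479^1 = 118300546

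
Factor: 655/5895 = 3^(-2) = 1/9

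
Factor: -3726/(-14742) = 7^(-1)*13^(-1)*23^1 = 23/91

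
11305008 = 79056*143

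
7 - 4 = 3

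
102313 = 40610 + 61703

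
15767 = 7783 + 7984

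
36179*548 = 19826092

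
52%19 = 14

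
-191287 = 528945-720232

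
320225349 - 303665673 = 16559676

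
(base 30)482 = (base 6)25442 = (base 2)111100000010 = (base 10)3842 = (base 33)3he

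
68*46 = 3128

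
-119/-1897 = 17/271 ≈ 0.0627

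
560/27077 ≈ 0.0207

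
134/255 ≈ 0.525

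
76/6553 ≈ 0.0116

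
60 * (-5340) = -320400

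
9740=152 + 9588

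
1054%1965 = 1054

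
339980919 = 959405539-619424620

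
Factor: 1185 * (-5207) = -1 * 3^1 * 5^1 * 41^1 * 79^1 * 127^1 = -6170295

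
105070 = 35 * 3002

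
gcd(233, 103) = 1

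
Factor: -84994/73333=-1 * 2^1 * 7^1 * 467^1 * 5641^(-1)=-6538/5641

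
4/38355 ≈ 0.000104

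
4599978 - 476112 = 4123866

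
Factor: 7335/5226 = 2^(-1)*3^1*5^1*13^(-1)*67^(-1)*163^1 = 2445/1742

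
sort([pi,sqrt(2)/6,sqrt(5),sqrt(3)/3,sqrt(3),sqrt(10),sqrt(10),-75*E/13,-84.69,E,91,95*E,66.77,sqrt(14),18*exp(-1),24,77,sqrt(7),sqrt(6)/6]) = [-84.69,-75*E/13,sqrt(2)/6,sqrt(6)/6,sqrt(3)/3,sqrt(3),sqrt(5),sqrt(7),E,pi,sqrt(10),sqrt(10),sqrt(14),18*exp(-1),24,66.77,77,91,95*E]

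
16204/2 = 8102 = 8102.00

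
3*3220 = 9660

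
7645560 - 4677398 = 2968162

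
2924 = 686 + 2238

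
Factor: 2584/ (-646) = -1 * 2^2 = -4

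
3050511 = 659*4629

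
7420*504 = 3739680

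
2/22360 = 1/11180≈0.0000894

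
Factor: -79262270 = -1*2^1*5^1*71^1*111637^1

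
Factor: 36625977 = 3^2*19^2*11273^1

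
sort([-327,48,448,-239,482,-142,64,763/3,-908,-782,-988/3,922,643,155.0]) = [-908,-782,-988/3,-327,-239,-142,48,64,155.0,763/3,448,482,643,922]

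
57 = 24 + 33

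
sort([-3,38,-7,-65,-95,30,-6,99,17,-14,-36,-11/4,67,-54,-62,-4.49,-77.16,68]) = [-95,-77.16,-65,-62,-54,-36,-14,-7,-6,-4.49,-3,-11/4,17,30,38,67,68,99]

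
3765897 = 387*9731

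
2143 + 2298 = 4441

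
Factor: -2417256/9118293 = -1*2^3*3^2*19^2*31^1*269^(-1)*11299^(-1) = -805752/3039431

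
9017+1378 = 10395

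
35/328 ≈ 0.107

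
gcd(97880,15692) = 4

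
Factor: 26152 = 2^3 * 7^1 * 467^1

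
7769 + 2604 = 10373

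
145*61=8845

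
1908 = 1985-77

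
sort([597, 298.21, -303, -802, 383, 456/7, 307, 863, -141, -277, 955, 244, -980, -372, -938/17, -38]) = [-980, -802, -372, -303, -277, -141, -938/17, -38, 456/7, 244, 298.21, 307, 383, 597, 863, 955]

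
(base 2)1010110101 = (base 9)850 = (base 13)414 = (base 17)26d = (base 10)693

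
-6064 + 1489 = -4575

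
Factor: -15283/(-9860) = 2^(-2)*5^(-1)*31^1 = 31/20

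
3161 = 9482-6321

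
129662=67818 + 61844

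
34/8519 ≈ 0.00399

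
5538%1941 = 1656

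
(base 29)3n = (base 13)86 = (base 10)110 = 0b1101110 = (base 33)3b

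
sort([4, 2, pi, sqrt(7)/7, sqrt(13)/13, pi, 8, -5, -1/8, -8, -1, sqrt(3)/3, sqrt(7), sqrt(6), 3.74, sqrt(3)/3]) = [-8, -5, -1, -1/8, sqrt(13)/13, sqrt(7)/7, sqrt(3)/3, sqrt(3)/3, 2, sqrt(6), sqrt(7), pi, pi, 3.74, 4, 8]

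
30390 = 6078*5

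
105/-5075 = -3/145 ≈ -0.0207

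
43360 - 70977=-27617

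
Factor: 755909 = 7^1 * 11^1 * 9817^1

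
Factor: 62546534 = 2^1 * 31273267^1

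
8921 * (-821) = -7324141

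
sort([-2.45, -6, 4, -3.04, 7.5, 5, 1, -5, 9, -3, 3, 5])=[-6, -5, -3.04, -3, -2.45, 1, 3, 4, 5, 5, 7.5, 9]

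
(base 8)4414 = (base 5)33231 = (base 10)2316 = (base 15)a46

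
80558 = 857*94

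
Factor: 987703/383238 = 2^(-1) * 3^(-3) * 47^(-1) * 151^(-1) * 293^1 * 3371^1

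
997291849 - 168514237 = 828777612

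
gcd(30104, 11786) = 142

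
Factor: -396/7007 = -1 * 2^2 * 3^2 * 7^(-2) * 13^(-1) = -36/637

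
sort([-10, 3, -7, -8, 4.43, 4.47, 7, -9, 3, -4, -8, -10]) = [-10, -10, -9, -8, -8, -7, -4, 3, 3, 4.43, 4.47, 7]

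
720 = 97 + 623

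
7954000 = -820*(-9700)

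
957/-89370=-319/29790 ≈ -0.0107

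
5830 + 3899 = 9729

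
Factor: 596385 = 3^2 * 5^1 * 29^1 * 457^1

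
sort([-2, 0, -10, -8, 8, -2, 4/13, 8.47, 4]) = [-10, -8, -2, -2, 0, 4/13, 4, 8, 8.47]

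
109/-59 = -1 - 50/59 ≈ -1.85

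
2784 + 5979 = 8763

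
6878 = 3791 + 3087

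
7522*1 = 7522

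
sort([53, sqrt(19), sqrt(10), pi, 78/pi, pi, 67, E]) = [E, pi, pi, sqrt(10), sqrt(19), 78/pi, 53, 67]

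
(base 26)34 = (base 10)82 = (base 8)122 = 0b1010010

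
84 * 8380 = 703920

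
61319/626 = 97 + 597/626 ≈ 97.95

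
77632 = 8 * 9704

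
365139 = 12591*29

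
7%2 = 1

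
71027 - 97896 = -26869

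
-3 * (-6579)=19737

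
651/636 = 217/212 ≈ 1.02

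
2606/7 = 372+2/7≈372.29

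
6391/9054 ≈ 0.706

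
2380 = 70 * 34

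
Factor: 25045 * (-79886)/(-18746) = 5^1 * 7^(-1) * 13^(-1) * 59^1 * 103^(-1) * 677^1 * 5009^1 = 1000372435/9373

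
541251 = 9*60139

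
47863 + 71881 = 119744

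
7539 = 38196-30657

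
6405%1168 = 565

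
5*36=180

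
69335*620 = 42987700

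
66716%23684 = 19348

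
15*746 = 11190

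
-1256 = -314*4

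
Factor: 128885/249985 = 17^(-2)*149^1 = 149/289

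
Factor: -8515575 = -1 * 3^2 * 5^2 * 37847^1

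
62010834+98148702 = 160159536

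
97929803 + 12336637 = 110266440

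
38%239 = 38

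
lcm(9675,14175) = 609525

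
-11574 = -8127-3447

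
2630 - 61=2569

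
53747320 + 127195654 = 180942974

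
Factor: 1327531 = 127^1*10453^1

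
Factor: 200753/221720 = 2^(-3)*5^(-1)*7^2*17^1*23^(-1) = 833/920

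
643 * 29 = 18647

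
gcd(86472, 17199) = 9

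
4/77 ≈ 0.0519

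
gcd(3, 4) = 1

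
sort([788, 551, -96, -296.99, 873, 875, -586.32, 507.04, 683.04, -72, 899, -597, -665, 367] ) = [-665, -597, -586.32, -296.99, -96, -72, 367, 507.04, 551, 683.04, 788, 873, 875, 899] 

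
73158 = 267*274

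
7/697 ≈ 0.0100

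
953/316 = 3 + 5/316 ≈ 3.02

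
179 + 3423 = 3602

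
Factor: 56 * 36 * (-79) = -1 * 2^5 * 3^2 * 7^1 * 79^1 = -159264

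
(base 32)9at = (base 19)1798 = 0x255d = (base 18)1b97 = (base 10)9565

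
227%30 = 17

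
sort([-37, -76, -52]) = [-76, -52, -37]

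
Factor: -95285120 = -1*2^7*5^1*7^1*21269^1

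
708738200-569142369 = 139595831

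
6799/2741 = 2 + 1317/2741 ≈ 2.48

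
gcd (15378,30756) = 15378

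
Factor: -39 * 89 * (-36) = 2^2 * 3^3 * 13^1 * 89^1 = 124956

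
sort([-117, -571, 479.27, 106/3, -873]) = [-873, -571, -117, 106/3, 479.27]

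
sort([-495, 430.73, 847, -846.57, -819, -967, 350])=[-967, -846.57, -819, -495, 350, 430.73, 847]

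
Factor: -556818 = -1*2^1*3^1*17^1*53^1*103^1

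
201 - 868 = -667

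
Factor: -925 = -1 * 5^2 * 37^1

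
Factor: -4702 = -1 * 2^1 * 2351^1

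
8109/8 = 1013+5/8 ≈ 1013.63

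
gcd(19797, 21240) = 3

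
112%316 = 112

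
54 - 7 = 47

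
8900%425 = 400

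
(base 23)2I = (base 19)37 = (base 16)40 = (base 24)2G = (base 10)64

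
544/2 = 272 = 272.00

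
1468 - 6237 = -4769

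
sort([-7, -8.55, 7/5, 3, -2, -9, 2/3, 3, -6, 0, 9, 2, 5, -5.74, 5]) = [-9, -8.55, -7, -6, -5.74, -2, 0, 2/3, 7/5, 2, 3, 3, 5, 5, 9]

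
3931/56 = 70+11/56 ≈ 70.20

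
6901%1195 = 926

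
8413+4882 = 13295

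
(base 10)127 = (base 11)106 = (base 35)3m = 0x7f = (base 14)91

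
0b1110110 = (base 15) 7d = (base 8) 166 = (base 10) 118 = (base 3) 11101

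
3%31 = 3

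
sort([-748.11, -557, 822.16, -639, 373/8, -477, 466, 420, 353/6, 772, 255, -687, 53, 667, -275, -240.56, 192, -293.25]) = [-748.11, -687, -639, -557, -477, -293.25, -275, -240.56, 373/8, 53, 353/6, 192, 255, 420, 466, 667, 772, 822.16]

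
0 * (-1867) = 0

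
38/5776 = 1/152≈0.00658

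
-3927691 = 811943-4739634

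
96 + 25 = 121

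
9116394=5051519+4064875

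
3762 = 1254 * 3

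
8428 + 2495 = 10923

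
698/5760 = 349/2880 ≈ 0.121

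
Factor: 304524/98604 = 3^(-1)*83^(-1)*769^1 = 769/249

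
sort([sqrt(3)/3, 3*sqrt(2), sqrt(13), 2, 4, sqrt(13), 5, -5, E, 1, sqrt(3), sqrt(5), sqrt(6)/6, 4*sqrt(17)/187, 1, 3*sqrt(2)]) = [-5, 4*sqrt(17)/187, sqrt(6)/6, sqrt(3)/3, 1, 1, sqrt(3), 2, sqrt(5), E, sqrt(13), sqrt(13), 4, 3*sqrt(2), 3*sqrt(2), 5]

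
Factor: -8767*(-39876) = 2^2*3^1*11^1*797^1*3323^1 = 349592892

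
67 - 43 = 24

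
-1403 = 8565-9968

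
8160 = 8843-683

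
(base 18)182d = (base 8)20431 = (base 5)232343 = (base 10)8473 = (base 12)4aa1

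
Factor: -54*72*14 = -1*2^5*3^5*7^1 = -54432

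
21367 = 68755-47388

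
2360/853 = 2 + 654/853 ≈ 2.77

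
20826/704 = 29 + 205/352 ≈ 29.58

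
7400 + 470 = 7870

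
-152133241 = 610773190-762906431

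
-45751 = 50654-96405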